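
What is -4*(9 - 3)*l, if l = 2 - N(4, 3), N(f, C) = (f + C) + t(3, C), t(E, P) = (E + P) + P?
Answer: 336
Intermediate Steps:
t(E, P) = E + 2*P
N(f, C) = 3 + f + 3*C (N(f, C) = (f + C) + (3 + 2*C) = (C + f) + (3 + 2*C) = 3 + f + 3*C)
l = -14 (l = 2 - (3 + 4 + 3*3) = 2 - (3 + 4 + 9) = 2 - 1*16 = 2 - 16 = -14)
-4*(9 - 3)*l = -4*(9 - 3)*(-14) = -24*(-14) = -4*(-84) = 336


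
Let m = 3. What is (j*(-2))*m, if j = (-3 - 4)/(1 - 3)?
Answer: -21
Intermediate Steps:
j = 7/2 (j = -7/(-2) = -7*(-1/2) = 7/2 ≈ 3.5000)
(j*(-2))*m = ((7/2)*(-2))*3 = -7*3 = -21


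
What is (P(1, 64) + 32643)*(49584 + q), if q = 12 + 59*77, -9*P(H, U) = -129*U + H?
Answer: 16352251838/9 ≈ 1.8169e+9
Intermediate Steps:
P(H, U) = -H/9 + 43*U/3 (P(H, U) = -(-129*U + H)/9 = -(H - 129*U)/9 = -H/9 + 43*U/3)
q = 4555 (q = 12 + 4543 = 4555)
(P(1, 64) + 32643)*(49584 + q) = ((-⅑*1 + (43/3)*64) + 32643)*(49584 + 4555) = ((-⅑ + 2752/3) + 32643)*54139 = (8255/9 + 32643)*54139 = (302042/9)*54139 = 16352251838/9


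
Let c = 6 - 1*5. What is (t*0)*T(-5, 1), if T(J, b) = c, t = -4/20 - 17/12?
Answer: 0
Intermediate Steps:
c = 1 (c = 6 - 5 = 1)
t = -97/60 (t = -4*1/20 - 17*1/12 = -⅕ - 17/12 = -97/60 ≈ -1.6167)
T(J, b) = 1
(t*0)*T(-5, 1) = -97/60*0*1 = 0*1 = 0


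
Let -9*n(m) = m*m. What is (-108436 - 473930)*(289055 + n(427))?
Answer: -469613342252/3 ≈ -1.5654e+11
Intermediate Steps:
n(m) = -m²/9 (n(m) = -m*m/9 = -m²/9)
(-108436 - 473930)*(289055 + n(427)) = (-108436 - 473930)*(289055 - ⅑*427²) = -582366*(289055 - ⅑*182329) = -582366*(289055 - 182329/9) = -582366*2419166/9 = -469613342252/3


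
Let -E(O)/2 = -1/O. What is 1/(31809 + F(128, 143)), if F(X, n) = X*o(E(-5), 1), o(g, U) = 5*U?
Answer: 1/32449 ≈ 3.0818e-5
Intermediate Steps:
E(O) = 2/O (E(O) = -(-2)/O = 2/O)
F(X, n) = 5*X (F(X, n) = X*(5*1) = X*5 = 5*X)
1/(31809 + F(128, 143)) = 1/(31809 + 5*128) = 1/(31809 + 640) = 1/32449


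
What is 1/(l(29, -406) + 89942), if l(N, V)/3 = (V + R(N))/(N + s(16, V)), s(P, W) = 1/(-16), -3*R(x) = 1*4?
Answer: 463/41623594 ≈ 1.1123e-5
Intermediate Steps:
R(x) = -4/3
s(P, W) = -1/16
l(N, V) = 3*(-4/3 + V)/(-1/16 + N) (l(N, V) = 3*((V - 4/3)/(N - 1/16)) = 3*((-4/3 + V)/(-1/16 + N)) = 3*(-4/3 + V)/(-1/16 + N))
1/(l(29, -406) + 89942) = 1/(16*(-4 + 3*(-406))/(-1 + 16*29) + 89942) = 1/(16*(-4 - 1218)/(-1 + 464) + 89942) = 1/(16*(-1222)/463 + 89942) = 1/(16*(1/463)*(-1222) + 89942) = 1/(-19552/463 + 89942) = 1/(41623594/463) = 463/41623594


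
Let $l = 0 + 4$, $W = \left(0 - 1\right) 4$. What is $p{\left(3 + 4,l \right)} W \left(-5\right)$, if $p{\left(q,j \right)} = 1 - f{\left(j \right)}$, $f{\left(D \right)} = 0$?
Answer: $20$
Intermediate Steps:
$W = -4$ ($W = \left(-1\right) 4 = -4$)
$l = 4$
$p{\left(q,j \right)} = 1$ ($p{\left(q,j \right)} = 1 - 0 = 1 + 0 = 1$)
$p{\left(3 + 4,l \right)} W \left(-5\right) = 1 \left(-4\right) \left(-5\right) = \left(-4\right) \left(-5\right) = 20$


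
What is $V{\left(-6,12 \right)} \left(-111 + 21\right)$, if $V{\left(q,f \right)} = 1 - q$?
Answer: $-630$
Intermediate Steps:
$V{\left(-6,12 \right)} \left(-111 + 21\right) = \left(1 - -6\right) \left(-111 + 21\right) = \left(1 + 6\right) \left(-90\right) = 7 \left(-90\right) = -630$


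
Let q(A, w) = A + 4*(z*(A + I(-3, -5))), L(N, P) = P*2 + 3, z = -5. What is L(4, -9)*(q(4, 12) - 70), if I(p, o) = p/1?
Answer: 1290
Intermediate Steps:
I(p, o) = p (I(p, o) = p*1 = p)
L(N, P) = 3 + 2*P (L(N, P) = 2*P + 3 = 3 + 2*P)
q(A, w) = 60 - 19*A (q(A, w) = A + 4*(-5*(A - 3)) = A + 4*(-5*(-3 + A)) = A + 4*(15 - 5*A) = A + (60 - 20*A) = 60 - 19*A)
L(4, -9)*(q(4, 12) - 70) = (3 + 2*(-9))*((60 - 19*4) - 70) = (3 - 18)*((60 - 76) - 70) = -15*(-16 - 70) = -15*(-86) = 1290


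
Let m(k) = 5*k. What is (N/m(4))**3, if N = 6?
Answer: 27/1000 ≈ 0.027000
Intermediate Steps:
(N/m(4))**3 = (6/((5*4)))**3 = (6/20)**3 = (6*(1/20))**3 = (3/10)**3 = 27/1000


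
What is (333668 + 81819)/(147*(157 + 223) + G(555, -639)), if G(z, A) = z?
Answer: 415487/56415 ≈ 7.3648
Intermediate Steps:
(333668 + 81819)/(147*(157 + 223) + G(555, -639)) = (333668 + 81819)/(147*(157 + 223) + 555) = 415487/(147*380 + 555) = 415487/(55860 + 555) = 415487/56415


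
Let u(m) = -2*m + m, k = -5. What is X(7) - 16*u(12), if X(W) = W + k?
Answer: 194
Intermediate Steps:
u(m) = -m
X(W) = -5 + W (X(W) = W - 5 = -5 + W)
X(7) - 16*u(12) = (-5 + 7) - (-16)*12 = 2 - 16*(-12) = 2 + 192 = 194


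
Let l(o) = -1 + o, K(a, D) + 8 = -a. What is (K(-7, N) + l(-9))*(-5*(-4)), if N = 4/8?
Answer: -220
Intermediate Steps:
N = ½ (N = 4*(⅛) = ½ ≈ 0.50000)
K(a, D) = -8 - a
(K(-7, N) + l(-9))*(-5*(-4)) = ((-8 - 1*(-7)) + (-1 - 9))*(-5*(-4)) = ((-8 + 7) - 10)*20 = (-1 - 10)*20 = -11*20 = -220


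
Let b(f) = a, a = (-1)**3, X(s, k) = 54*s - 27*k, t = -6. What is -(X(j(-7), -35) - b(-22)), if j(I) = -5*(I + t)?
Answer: -4456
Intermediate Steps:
j(I) = 30 - 5*I (j(I) = -5*(I - 6) = -5*(-6 + I) = 30 - 5*I)
X(s, k) = -27*k + 54*s
a = -1
b(f) = -1
-(X(j(-7), -35) - b(-22)) = -((-27*(-35) + 54*(30 - 5*(-7))) - 1*(-1)) = -((945 + 54*(30 + 35)) + 1) = -((945 + 54*65) + 1) = -((945 + 3510) + 1) = -(4455 + 1) = -1*4456 = -4456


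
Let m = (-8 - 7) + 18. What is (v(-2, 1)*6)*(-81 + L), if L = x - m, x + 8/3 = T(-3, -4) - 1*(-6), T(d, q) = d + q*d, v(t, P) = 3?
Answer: -1290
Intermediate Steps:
T(d, q) = d + d*q
x = 37/3 (x = -8/3 + (-3*(1 - 4) - 1*(-6)) = -8/3 + (-3*(-3) + 6) = -8/3 + (9 + 6) = -8/3 + 15 = 37/3 ≈ 12.333)
m = 3 (m = -15 + 18 = 3)
L = 28/3 (L = 37/3 - 1*3 = 37/3 - 3 = 28/3 ≈ 9.3333)
(v(-2, 1)*6)*(-81 + L) = (3*6)*(-81 + 28/3) = 18*(-215/3) = -1290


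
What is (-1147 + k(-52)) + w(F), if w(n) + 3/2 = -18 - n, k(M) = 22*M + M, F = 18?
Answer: -4761/2 ≈ -2380.5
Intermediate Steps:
k(M) = 23*M
w(n) = -39/2 - n (w(n) = -3/2 + (-18 - n) = -39/2 - n)
(-1147 + k(-52)) + w(F) = (-1147 + 23*(-52)) + (-39/2 - 1*18) = (-1147 - 1196) + (-39/2 - 18) = -2343 - 75/2 = -4761/2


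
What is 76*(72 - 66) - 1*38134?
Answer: -37678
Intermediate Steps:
76*(72 - 66) - 1*38134 = 76*6 - 38134 = 456 - 38134 = -37678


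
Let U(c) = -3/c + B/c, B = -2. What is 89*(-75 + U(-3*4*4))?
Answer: -319955/48 ≈ -6665.7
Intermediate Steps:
U(c) = -5/c (U(c) = -3/c - 2/c = -5/c)
89*(-75 + U(-3*4*4)) = 89*(-75 - 5/(-3*4*4)) = 89*(-75 - 5/((-12*4))) = 89*(-75 - 5/(-48)) = 89*(-75 - 5*(-1/48)) = 89*(-75 + 5/48) = 89*(-3595/48) = -319955/48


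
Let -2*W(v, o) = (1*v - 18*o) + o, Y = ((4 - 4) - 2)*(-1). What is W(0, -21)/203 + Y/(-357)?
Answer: -18323/20706 ≈ -0.88491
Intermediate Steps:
Y = 2 (Y = (0 - 2)*(-1) = -2*(-1) = 2)
W(v, o) = -v/2 + 17*o/2 (W(v, o) = -((1*v - 18*o) + o)/2 = -((v - 18*o) + o)/2 = -(v - 17*o)/2 = -v/2 + 17*o/2)
W(0, -21)/203 + Y/(-357) = (-½*0 + (17/2)*(-21))/203 + 2/(-357) = (0 - 357/2)*(1/203) + 2*(-1/357) = -357/2*1/203 - 2/357 = -51/58 - 2/357 = -18323/20706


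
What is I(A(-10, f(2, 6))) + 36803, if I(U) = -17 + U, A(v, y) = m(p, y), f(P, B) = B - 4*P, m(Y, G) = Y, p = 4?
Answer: 36790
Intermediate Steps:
A(v, y) = 4
I(A(-10, f(2, 6))) + 36803 = (-17 + 4) + 36803 = -13 + 36803 = 36790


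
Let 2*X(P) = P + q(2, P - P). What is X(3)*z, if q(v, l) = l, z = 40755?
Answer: 122265/2 ≈ 61133.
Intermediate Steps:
X(P) = P/2 (X(P) = (P + (P - P))/2 = (P + 0)/2 = P/2)
X(3)*z = ((1/2)*3)*40755 = (3/2)*40755 = 122265/2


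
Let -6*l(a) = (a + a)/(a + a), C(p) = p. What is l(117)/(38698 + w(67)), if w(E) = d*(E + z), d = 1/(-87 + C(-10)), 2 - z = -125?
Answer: -1/232176 ≈ -4.3071e-6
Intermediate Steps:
z = 127 (z = 2 - 1*(-125) = 2 + 125 = 127)
d = -1/97 (d = 1/(-87 - 10) = 1/(-97) = -1/97 ≈ -0.010309)
w(E) = -127/97 - E/97 (w(E) = -(E + 127)/97 = -(127 + E)/97 = -127/97 - E/97)
l(a) = -⅙ (l(a) = -(a + a)/(6*(a + a)) = -2*a/(6*(2*a)) = -2*a*1/(2*a)/6 = -⅙*1 = -⅙)
l(117)/(38698 + w(67)) = -1/(6*(38698 + (-127/97 - 1/97*67))) = -1/(6*(38698 + (-127/97 - 67/97))) = -1/(6*(38698 - 2)) = -⅙/38696 = -⅙*1/38696 = -1/232176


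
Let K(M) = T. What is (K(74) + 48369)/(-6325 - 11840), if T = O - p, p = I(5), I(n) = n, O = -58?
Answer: -16102/6055 ≈ -2.6593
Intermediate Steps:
p = 5
T = -63 (T = -58 - 1*5 = -58 - 5 = -63)
K(M) = -63
(K(74) + 48369)/(-6325 - 11840) = (-63 + 48369)/(-6325 - 11840) = 48306/(-18165) = 48306*(-1/18165) = -16102/6055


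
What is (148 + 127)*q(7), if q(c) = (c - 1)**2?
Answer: 9900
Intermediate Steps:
q(c) = (-1 + c)**2
(148 + 127)*q(7) = (148 + 127)*(-1 + 7)**2 = 275*6**2 = 275*36 = 9900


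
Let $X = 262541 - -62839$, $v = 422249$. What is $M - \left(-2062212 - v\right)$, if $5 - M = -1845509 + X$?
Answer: $4004595$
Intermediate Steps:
$X = 325380$ ($X = 262541 + 62839 = 325380$)
$M = 1520134$ ($M = 5 - \left(-1845509 + 325380\right) = 5 - -1520129 = 5 + 1520129 = 1520134$)
$M - \left(-2062212 - v\right) = 1520134 - \left(-2062212 - 422249\right) = 1520134 - -2484461 = 1520134 + 2484461 = 4004595$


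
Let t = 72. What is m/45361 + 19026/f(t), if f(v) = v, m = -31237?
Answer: 47821629/181444 ≈ 263.56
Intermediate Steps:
m/45361 + 19026/f(t) = -31237/45361 + 19026/72 = -31237*1/45361 + 19026*(1/72) = -31237/45361 + 1057/4 = 47821629/181444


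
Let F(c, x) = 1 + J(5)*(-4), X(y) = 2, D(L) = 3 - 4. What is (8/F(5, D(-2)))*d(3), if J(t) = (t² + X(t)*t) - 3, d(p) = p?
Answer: -24/127 ≈ -0.18898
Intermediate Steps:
D(L) = -1
J(t) = -3 + t² + 2*t (J(t) = (t² + 2*t) - 3 = -3 + t² + 2*t)
F(c, x) = -127 (F(c, x) = 1 + (-3 + 5² + 2*5)*(-4) = 1 + (-3 + 25 + 10)*(-4) = 1 + 32*(-4) = 1 - 128 = -127)
(8/F(5, D(-2)))*d(3) = (8/(-127))*3 = -1/127*8*3 = -8/127*3 = -24/127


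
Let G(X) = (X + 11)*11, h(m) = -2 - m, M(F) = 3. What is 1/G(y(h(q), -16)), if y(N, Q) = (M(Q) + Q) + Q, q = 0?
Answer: -1/198 ≈ -0.0050505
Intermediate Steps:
y(N, Q) = 3 + 2*Q (y(N, Q) = (3 + Q) + Q = 3 + 2*Q)
G(X) = 121 + 11*X (G(X) = (11 + X)*11 = 121 + 11*X)
1/G(y(h(q), -16)) = 1/(121 + 11*(3 + 2*(-16))) = 1/(121 + 11*(3 - 32)) = 1/(121 + 11*(-29)) = 1/(121 - 319) = 1/(-198) = -1/198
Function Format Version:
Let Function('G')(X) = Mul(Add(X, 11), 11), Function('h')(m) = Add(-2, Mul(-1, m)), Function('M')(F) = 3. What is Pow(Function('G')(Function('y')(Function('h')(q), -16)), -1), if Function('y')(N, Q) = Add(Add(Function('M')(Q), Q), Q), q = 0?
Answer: Rational(-1, 198) ≈ -0.0050505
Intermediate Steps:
Function('y')(N, Q) = Add(3, Mul(2, Q)) (Function('y')(N, Q) = Add(Add(3, Q), Q) = Add(3, Mul(2, Q)))
Function('G')(X) = Add(121, Mul(11, X)) (Function('G')(X) = Mul(Add(11, X), 11) = Add(121, Mul(11, X)))
Pow(Function('G')(Function('y')(Function('h')(q), -16)), -1) = Pow(Add(121, Mul(11, Add(3, Mul(2, -16)))), -1) = Pow(Add(121, Mul(11, Add(3, -32))), -1) = Pow(Add(121, Mul(11, -29)), -1) = Pow(Add(121, -319), -1) = Pow(-198, -1) = Rational(-1, 198)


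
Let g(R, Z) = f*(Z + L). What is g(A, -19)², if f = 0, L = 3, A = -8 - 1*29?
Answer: 0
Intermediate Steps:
A = -37 (A = -8 - 29 = -37)
g(R, Z) = 0 (g(R, Z) = 0*(Z + 3) = 0*(3 + Z) = 0)
g(A, -19)² = 0² = 0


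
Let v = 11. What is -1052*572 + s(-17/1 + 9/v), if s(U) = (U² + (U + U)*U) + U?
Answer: -72717930/121 ≈ -6.0098e+5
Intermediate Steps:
s(U) = U + 3*U² (s(U) = (U² + (2*U)*U) + U = (U² + 2*U²) + U = 3*U² + U = U + 3*U²)
-1052*572 + s(-17/1 + 9/v) = -1052*572 + (-17/1 + 9/11)*(1 + 3*(-17/1 + 9/11)) = -601744 + (-17*1 + 9*(1/11))*(1 + 3*(-17*1 + 9*(1/11))) = -601744 + (-17 + 9/11)*(1 + 3*(-17 + 9/11)) = -601744 - 178*(1 + 3*(-178/11))/11 = -601744 - 178*(1 - 534/11)/11 = -601744 - 178/11*(-523/11) = -601744 + 93094/121 = -72717930/121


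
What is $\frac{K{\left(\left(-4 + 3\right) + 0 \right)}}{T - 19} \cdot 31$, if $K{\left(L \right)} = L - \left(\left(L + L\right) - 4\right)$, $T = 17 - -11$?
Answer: $\frac{155}{9} \approx 17.222$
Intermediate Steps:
$T = 28$ ($T = 17 + 11 = 28$)
$K{\left(L \right)} = 4 - L$ ($K{\left(L \right)} = L - \left(2 L - 4\right) = L - \left(-4 + 2 L\right) = 4 - L$)
$\frac{K{\left(\left(-4 + 3\right) + 0 \right)}}{T - 19} \cdot 31 = \frac{4 - \left(\left(-4 + 3\right) + 0\right)}{28 - 19} \cdot 31 = \frac{4 - \left(-1 + 0\right)}{9} \cdot 31 = \frac{4 - -1}{9} \cdot 31 = \frac{4 + 1}{9} \cdot 31 = \frac{1}{9} \cdot 5 \cdot 31 = \frac{5}{9} \cdot 31 = \frac{155}{9}$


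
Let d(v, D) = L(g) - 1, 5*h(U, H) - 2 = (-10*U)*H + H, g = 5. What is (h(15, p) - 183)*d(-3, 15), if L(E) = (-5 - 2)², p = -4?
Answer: -15216/5 ≈ -3043.2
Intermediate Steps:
L(E) = 49 (L(E) = (-7)² = 49)
h(U, H) = ⅖ + H/5 - 2*H*U (h(U, H) = ⅖ + ((-10*U)*H + H)/5 = ⅖ + (-10*H*U + H)/5 = ⅖ + (H - 10*H*U)/5 = ⅖ + (H/5 - 2*H*U) = ⅖ + H/5 - 2*H*U)
d(v, D) = 48 (d(v, D) = 49 - 1 = 48)
(h(15, p) - 183)*d(-3, 15) = ((⅖ + (⅕)*(-4) - 2*(-4)*15) - 183)*48 = ((⅖ - ⅘ + 120) - 183)*48 = (598/5 - 183)*48 = -317/5*48 = -15216/5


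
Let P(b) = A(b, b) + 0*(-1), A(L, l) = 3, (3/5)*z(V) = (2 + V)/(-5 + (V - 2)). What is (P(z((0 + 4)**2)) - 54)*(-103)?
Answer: 5253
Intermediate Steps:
z(V) = 5*(2 + V)/(3*(-7 + V)) (z(V) = 5*((2 + V)/(-5 + (V - 2)))/3 = 5*((2 + V)/(-5 + (-2 + V)))/3 = 5*((2 + V)/(-7 + V))/3 = 5*(2 + V)/(3*(-7 + V)))
P(b) = 3 (P(b) = 3 + 0*(-1) = 3 + 0 = 3)
(P(z((0 + 4)**2)) - 54)*(-103) = (3 - 54)*(-103) = -51*(-103) = 5253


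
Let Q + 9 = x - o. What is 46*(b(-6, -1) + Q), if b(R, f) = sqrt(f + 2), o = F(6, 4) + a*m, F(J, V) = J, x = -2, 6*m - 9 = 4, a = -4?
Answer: -1012/3 ≈ -337.33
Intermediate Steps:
m = 13/6 (m = 3/2 + (1/6)*4 = 3/2 + 2/3 = 13/6 ≈ 2.1667)
o = -8/3 (o = 6 - 4*13/6 = 6 - 26/3 = -8/3 ≈ -2.6667)
b(R, f) = sqrt(2 + f)
Q = -25/3 (Q = -9 + (-2 - 1*(-8/3)) = -9 + (-2 + 8/3) = -9 + 2/3 = -25/3 ≈ -8.3333)
46*(b(-6, -1) + Q) = 46*(sqrt(2 - 1) - 25/3) = 46*(sqrt(1) - 25/3) = 46*(1 - 25/3) = 46*(-22/3) = -1012/3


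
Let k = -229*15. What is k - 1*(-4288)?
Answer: 853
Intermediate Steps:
k = -3435
k - 1*(-4288) = -3435 - 1*(-4288) = -3435 + 4288 = 853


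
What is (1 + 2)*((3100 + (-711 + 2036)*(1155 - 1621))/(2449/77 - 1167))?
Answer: 14191485/8741 ≈ 1623.6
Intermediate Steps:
(1 + 2)*((3100 + (-711 + 2036)*(1155 - 1621))/(2449/77 - 1167)) = 3*((3100 + 1325*(-466))/(2449*(1/77) - 1167)) = 3*((3100 - 617450)/(2449/77 - 1167)) = 3*(-614350/(-87410/77)) = 3*(-614350*(-77/87410)) = 3*(4730495/8741) = 14191485/8741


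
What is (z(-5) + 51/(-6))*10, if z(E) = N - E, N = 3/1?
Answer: -5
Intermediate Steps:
N = 3 (N = 3*1 = 3)
z(E) = 3 - E
(z(-5) + 51/(-6))*10 = ((3 - 1*(-5)) + 51/(-6))*10 = ((3 + 5) + 51*(-⅙))*10 = (8 - 17/2)*10 = -½*10 = -5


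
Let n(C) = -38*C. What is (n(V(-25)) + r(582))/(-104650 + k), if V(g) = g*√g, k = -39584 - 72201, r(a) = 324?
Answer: -108/72145 - 950*I/43287 ≈ -0.001497 - 0.021947*I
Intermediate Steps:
k = -111785
V(g) = g^(3/2)
(n(V(-25)) + r(582))/(-104650 + k) = (-(-4750)*I + 324)/(-104650 - 111785) = (-(-4750)*I + 324)/(-216435) = (4750*I + 324)*(-1/216435) = (324 + 4750*I)*(-1/216435) = -108/72145 - 950*I/43287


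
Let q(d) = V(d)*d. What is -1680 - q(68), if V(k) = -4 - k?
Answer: 3216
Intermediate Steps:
q(d) = d*(-4 - d) (q(d) = (-4 - d)*d = d*(-4 - d))
-1680 - q(68) = -1680 - (-1)*68*(4 + 68) = -1680 - (-1)*68*72 = -1680 - 1*(-4896) = -1680 + 4896 = 3216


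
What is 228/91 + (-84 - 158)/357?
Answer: 8482/4641 ≈ 1.8276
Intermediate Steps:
228/91 + (-84 - 158)/357 = 228*(1/91) - 242*1/357 = 228/91 - 242/357 = 8482/4641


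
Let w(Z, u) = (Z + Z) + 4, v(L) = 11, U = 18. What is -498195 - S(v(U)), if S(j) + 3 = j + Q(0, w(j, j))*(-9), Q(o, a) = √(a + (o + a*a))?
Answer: -498203 + 27*√78 ≈ -4.9796e+5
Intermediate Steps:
w(Z, u) = 4 + 2*Z (w(Z, u) = 2*Z + 4 = 4 + 2*Z)
Q(o, a) = √(a + o + a²) (Q(o, a) = √(a + (o + a²)) = √(a + o + a²))
S(j) = -3 + j - 9*√(4 + (4 + 2*j)² + 2*j) (S(j) = -3 + (j + √((4 + 2*j) + 0 + (4 + 2*j)²)*(-9)) = -3 + (j + √(4 + (4 + 2*j)² + 2*j)*(-9)) = -3 + (j - 9*√(4 + (4 + 2*j)² + 2*j)) = -3 + j - 9*√(4 + (4 + 2*j)² + 2*j))
-498195 - S(v(U)) = -498195 - (-3 + 11 - 9*√(4 + 2*11 + 4*(2 + 11)²)) = -498195 - (-3 + 11 - 9*√(4 + 22 + 4*13²)) = -498195 - (-3 + 11 - 9*√(4 + 22 + 4*169)) = -498195 - (-3 + 11 - 9*√(4 + 22 + 676)) = -498195 - (-3 + 11 - 27*√78) = -498195 - (8 - 27*√78) = -498195 + (-8 + 27*√78) = -498203 + 27*√78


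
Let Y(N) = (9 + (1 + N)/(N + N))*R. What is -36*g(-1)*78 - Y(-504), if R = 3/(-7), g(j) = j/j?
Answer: -6594841/2352 ≈ -2803.9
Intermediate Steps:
g(j) = 1
R = -3/7 (R = 3*(-⅐) = -3/7 ≈ -0.42857)
Y(N) = -27/7 - 3*(1 + N)/(14*N) (Y(N) = (9 + (1 + N)/(N + N))*(-3/7) = (9 + (1 + N)/((2*N)))*(-3/7) = (9 + (1 + N)*(1/(2*N)))*(-3/7) = (9 + (1 + N)/(2*N))*(-3/7) = -27/7 - 3*(1 + N)/(14*N))
-36*g(-1)*78 - Y(-504) = -36*1*78 - 3*(-1 - 19*(-504))/(14*(-504)) = -36*78 - 3*(-1)*(-1 + 9576)/(14*504) = -2808 - 3*(-1)*9575/(14*504) = -2808 - 1*(-9575/2352) = -2808 + 9575/2352 = -6594841/2352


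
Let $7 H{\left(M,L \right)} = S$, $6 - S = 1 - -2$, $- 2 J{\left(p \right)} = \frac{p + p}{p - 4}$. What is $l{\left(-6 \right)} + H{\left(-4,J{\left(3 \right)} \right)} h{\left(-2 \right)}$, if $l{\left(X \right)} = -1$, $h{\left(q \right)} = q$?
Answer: $- \frac{13}{7} \approx -1.8571$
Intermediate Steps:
$J{\left(p \right)} = - \frac{p}{-4 + p}$ ($J{\left(p \right)} = - \frac{\left(p + p\right) \frac{1}{p - 4}}{2} = - \frac{2 p \frac{1}{-4 + p}}{2} = - \frac{p}{-4 + p}$)
$S = 3$ ($S = 6 - \left(1 - -2\right) = 6 - \left(1 + 2\right) = 6 - 3 = 3$)
$H{\left(M,L \right)} = \frac{3}{7}$ ($H{\left(M,L \right)} = \frac{1}{7} \cdot 3 = \frac{3}{7}$)
$l{\left(-6 \right)} + H{\left(-4,J{\left(3 \right)} \right)} h{\left(-2 \right)} = -1 + \frac{3}{7} \left(-2\right) = -1 - \frac{6}{7} = - \frac{13}{7}$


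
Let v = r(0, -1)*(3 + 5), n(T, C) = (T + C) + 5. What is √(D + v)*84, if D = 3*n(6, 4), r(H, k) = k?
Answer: 84*√37 ≈ 510.95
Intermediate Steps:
n(T, C) = 5 + C + T (n(T, C) = (C + T) + 5 = 5 + C + T)
v = -8 (v = -(3 + 5) = -1*8 = -8)
D = 45 (D = 3*(5 + 4 + 6) = 3*15 = 45)
√(D + v)*84 = √(45 - 8)*84 = √37*84 = 84*√37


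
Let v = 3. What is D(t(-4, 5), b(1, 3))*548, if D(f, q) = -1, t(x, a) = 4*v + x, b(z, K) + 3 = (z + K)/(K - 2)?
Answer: -548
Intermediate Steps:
b(z, K) = -3 + (K + z)/(-2 + K) (b(z, K) = -3 + (z + K)/(K - 2) = -3 + (K + z)/(-2 + K))
t(x, a) = 12 + x (t(x, a) = 4*3 + x = 12 + x)
D(t(-4, 5), b(1, 3))*548 = -1*548 = -548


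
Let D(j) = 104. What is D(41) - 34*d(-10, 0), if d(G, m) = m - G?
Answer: -236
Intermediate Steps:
D(41) - 34*d(-10, 0) = 104 - 34*(0 - 1*(-10)) = 104 - 34*(0 + 10) = 104 - 34*10 = 104 - 1*340 = 104 - 340 = -236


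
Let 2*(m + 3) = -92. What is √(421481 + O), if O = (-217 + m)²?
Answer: 9*√6077 ≈ 701.60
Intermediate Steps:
m = -49 (m = -3 + (½)*(-92) = -3 - 46 = -49)
O = 70756 (O = (-217 - 49)² = (-266)² = 70756)
√(421481 + O) = √(421481 + 70756) = √492237 = 9*√6077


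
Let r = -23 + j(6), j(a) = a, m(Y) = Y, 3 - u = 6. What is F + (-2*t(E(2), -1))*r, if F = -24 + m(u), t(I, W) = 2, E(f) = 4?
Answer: 41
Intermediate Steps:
u = -3 (u = 3 - 1*6 = 3 - 6 = -3)
F = -27 (F = -24 - 3 = -27)
r = -17 (r = -23 + 6 = -17)
F + (-2*t(E(2), -1))*r = -27 - 2*2*(-17) = -27 - 4*(-17) = -27 + 68 = 41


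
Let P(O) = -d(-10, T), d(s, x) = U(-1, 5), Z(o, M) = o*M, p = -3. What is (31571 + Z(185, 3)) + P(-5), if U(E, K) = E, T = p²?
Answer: 32127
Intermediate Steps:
T = 9 (T = (-3)² = 9)
Z(o, M) = M*o
d(s, x) = -1
P(O) = 1 (P(O) = -1*(-1) = 1)
(31571 + Z(185, 3)) + P(-5) = (31571 + 3*185) + 1 = (31571 + 555) + 1 = 32126 + 1 = 32127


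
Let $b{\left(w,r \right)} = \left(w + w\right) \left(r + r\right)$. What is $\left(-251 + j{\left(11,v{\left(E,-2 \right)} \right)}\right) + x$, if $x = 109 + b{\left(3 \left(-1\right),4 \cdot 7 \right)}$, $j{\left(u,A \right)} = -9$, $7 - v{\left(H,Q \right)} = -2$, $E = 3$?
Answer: $-487$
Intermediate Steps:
$v{\left(H,Q \right)} = 9$ ($v{\left(H,Q \right)} = 7 - -2 = 7 + 2 = 9$)
$b{\left(w,r \right)} = 4 r w$ ($b{\left(w,r \right)} = 2 w 2 r = 4 r w$)
$x = -227$ ($x = 109 + 4 \cdot 4 \cdot 7 \cdot 3 \left(-1\right) = 109 + 4 \cdot 28 \left(-3\right) = 109 - 336 = -227$)
$\left(-251 + j{\left(11,v{\left(E,-2 \right)} \right)}\right) + x = \left(-251 - 9\right) - 227 = -260 - 227 = -487$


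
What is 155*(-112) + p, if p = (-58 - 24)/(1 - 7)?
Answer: -52039/3 ≈ -17346.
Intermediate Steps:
p = 41/3 (p = -82/(-6) = -82*(-1/6) = 41/3 ≈ 13.667)
155*(-112) + p = 155*(-112) + 41/3 = -17360 + 41/3 = -52039/3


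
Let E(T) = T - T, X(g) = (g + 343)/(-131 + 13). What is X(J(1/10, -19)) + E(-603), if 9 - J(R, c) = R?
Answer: -3519/1180 ≈ -2.9822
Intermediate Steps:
J(R, c) = 9 - R
X(g) = -343/118 - g/118 (X(g) = (343 + g)/(-118) = (343 + g)*(-1/118) = -343/118 - g/118)
E(T) = 0
X(J(1/10, -19)) + E(-603) = (-343/118 - (9 - 1/10)/118) + 0 = (-343/118 - (9 - 1*⅒)/118) + 0 = (-343/118 - (9 - ⅒)/118) + 0 = (-343/118 - 1/118*89/10) + 0 = (-343/118 - 89/1180) + 0 = -3519/1180 + 0 = -3519/1180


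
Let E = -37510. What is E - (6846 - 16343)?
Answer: -28013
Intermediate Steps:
E - (6846 - 16343) = -37510 - (6846 - 16343) = -37510 - 1*(-9497) = -37510 + 9497 = -28013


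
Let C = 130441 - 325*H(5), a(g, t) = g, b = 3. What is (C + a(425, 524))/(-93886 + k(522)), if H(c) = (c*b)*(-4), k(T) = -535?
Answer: -150366/94421 ≈ -1.5925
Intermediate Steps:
H(c) = -12*c (H(c) = (c*3)*(-4) = (3*c)*(-4) = -12*c)
C = 149941 (C = 130441 - 325*(-12*5) = 130441 - 325*(-60) = 130441 - 1*(-19500) = 130441 + 19500 = 149941)
(C + a(425, 524))/(-93886 + k(522)) = (149941 + 425)/(-93886 - 535) = 150366/(-94421) = 150366*(-1/94421) = -150366/94421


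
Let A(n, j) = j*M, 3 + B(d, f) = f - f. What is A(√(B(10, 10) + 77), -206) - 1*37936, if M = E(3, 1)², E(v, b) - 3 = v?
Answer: -45352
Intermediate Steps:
B(d, f) = -3 (B(d, f) = -3 + (f - f) = -3 + 0 = -3)
E(v, b) = 3 + v
M = 36 (M = (3 + 3)² = 6² = 36)
A(n, j) = 36*j (A(n, j) = j*36 = 36*j)
A(√(B(10, 10) + 77), -206) - 1*37936 = 36*(-206) - 1*37936 = -7416 - 37936 = -45352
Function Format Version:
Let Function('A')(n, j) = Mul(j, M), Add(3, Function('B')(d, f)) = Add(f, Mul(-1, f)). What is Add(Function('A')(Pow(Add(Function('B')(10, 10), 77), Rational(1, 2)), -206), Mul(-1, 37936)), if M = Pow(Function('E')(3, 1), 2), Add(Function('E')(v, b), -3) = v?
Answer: -45352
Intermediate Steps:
Function('B')(d, f) = -3 (Function('B')(d, f) = Add(-3, Add(f, Mul(-1, f))) = Add(-3, 0) = -3)
Function('E')(v, b) = Add(3, v)
M = 36 (M = Pow(Add(3, 3), 2) = Pow(6, 2) = 36)
Function('A')(n, j) = Mul(36, j) (Function('A')(n, j) = Mul(j, 36) = Mul(36, j))
Add(Function('A')(Pow(Add(Function('B')(10, 10), 77), Rational(1, 2)), -206), Mul(-1, 37936)) = Add(Mul(36, -206), Mul(-1, 37936)) = Add(-7416, -37936) = -45352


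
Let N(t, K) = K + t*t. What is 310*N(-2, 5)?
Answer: 2790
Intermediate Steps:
N(t, K) = K + t²
310*N(-2, 5) = 310*(5 + (-2)²) = 310*(5 + 4) = 310*9 = 2790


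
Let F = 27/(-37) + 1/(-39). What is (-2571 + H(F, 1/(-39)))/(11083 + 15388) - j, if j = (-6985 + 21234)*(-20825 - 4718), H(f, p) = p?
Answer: 375743299578113/1032369 ≈ 3.6396e+8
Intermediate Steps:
F = -1090/1443 (F = 27*(-1/37) + 1*(-1/39) = -27/37 - 1/39 = -1090/1443 ≈ -0.75537)
j = -363962207 (j = 14249*(-25543) = -363962207)
(-2571 + H(F, 1/(-39)))/(11083 + 15388) - j = (-2571 + 1/(-39))/(11083 + 15388) - 1*(-363962207) = (-2571 - 1/39)/26471 + 363962207 = -100270/39*1/26471 + 363962207 = -100270/1032369 + 363962207 = 375743299578113/1032369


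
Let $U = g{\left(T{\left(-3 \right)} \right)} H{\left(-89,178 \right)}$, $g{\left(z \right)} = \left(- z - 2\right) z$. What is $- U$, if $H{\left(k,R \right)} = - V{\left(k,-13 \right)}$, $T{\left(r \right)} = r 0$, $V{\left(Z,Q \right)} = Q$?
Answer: $0$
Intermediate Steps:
$T{\left(r \right)} = 0$
$g{\left(z \right)} = z \left(-2 - z\right)$ ($g{\left(z \right)} = \left(-2 - z\right) z = z \left(-2 - z\right)$)
$H{\left(k,R \right)} = 13$ ($H{\left(k,R \right)} = \left(-1\right) \left(-13\right) = 13$)
$U = 0$ ($U = \left(-1\right) 0 \left(2 + 0\right) 13 = \left(-1\right) 0 \cdot 2 \cdot 13 = 0 \cdot 13 = 0$)
$- U = \left(-1\right) 0 = 0$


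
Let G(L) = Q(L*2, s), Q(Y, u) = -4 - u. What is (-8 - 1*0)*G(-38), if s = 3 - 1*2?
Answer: 40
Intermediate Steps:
s = 1 (s = 3 - 2 = 1)
G(L) = -5 (G(L) = -4 - 1*1 = -4 - 1 = -5)
(-8 - 1*0)*G(-38) = (-8 - 1*0)*(-5) = (-8 + 0)*(-5) = -8*(-5) = 40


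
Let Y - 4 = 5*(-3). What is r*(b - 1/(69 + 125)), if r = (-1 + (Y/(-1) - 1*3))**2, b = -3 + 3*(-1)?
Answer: -57085/194 ≈ -294.25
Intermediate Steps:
Y = -11 (Y = 4 + 5*(-3) = 4 - 15 = -11)
b = -6 (b = -3 - 3 = -6)
r = 49 (r = (-1 + (-11/(-1) - 1*3))**2 = (-1 + (-11*(-1) - 3))**2 = (-1 + (11 - 3))**2 = (-1 + 8)**2 = 7**2 = 49)
r*(b - 1/(69 + 125)) = 49*(-6 - 1/(69 + 125)) = 49*(-6 - 1/194) = 49*(-1165/194) = -57085/194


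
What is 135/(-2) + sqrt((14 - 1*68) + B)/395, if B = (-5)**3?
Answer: -135/2 + I*sqrt(179)/395 ≈ -67.5 + 0.033871*I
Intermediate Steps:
B = -125
135/(-2) + sqrt((14 - 1*68) + B)/395 = 135/(-2) + sqrt((14 - 1*68) - 125)/395 = 135*(-1/2) + sqrt((14 - 68) - 125)*(1/395) = -135/2 + sqrt(-54 - 125)*(1/395) = -135/2 + sqrt(-179)*(1/395) = -135/2 + (I*sqrt(179))*(1/395) = -135/2 + I*sqrt(179)/395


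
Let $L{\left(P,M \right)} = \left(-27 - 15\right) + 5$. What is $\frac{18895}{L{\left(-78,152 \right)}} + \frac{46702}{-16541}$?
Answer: $- \frac{314270169}{612017} \approx -513.5$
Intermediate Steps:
$L{\left(P,M \right)} = -37$ ($L{\left(P,M \right)} = -42 + 5 = -37$)
$\frac{18895}{L{\left(-78,152 \right)}} + \frac{46702}{-16541} = \frac{18895}{-37} + \frac{46702}{-16541} = 18895 \left(- \frac{1}{37}\right) + 46702 \left(- \frac{1}{16541}\right) = - \frac{18895}{37} - \frac{46702}{16541} = - \frac{314270169}{612017}$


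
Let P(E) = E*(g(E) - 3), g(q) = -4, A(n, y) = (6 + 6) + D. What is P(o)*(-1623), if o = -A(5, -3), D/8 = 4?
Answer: -499884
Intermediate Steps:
D = 32 (D = 8*4 = 32)
A(n, y) = 44 (A(n, y) = (6 + 6) + 32 = 12 + 32 = 44)
o = -44 (o = -1*44 = -44)
P(E) = -7*E (P(E) = E*(-4 - 3) = E*(-7) = -7*E)
P(o)*(-1623) = -7*(-44)*(-1623) = 308*(-1623) = -499884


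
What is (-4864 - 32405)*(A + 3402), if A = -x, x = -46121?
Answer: -1845672687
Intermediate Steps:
A = 46121 (A = -1*(-46121) = 46121)
(-4864 - 32405)*(A + 3402) = (-4864 - 32405)*(46121 + 3402) = -37269*49523 = -1845672687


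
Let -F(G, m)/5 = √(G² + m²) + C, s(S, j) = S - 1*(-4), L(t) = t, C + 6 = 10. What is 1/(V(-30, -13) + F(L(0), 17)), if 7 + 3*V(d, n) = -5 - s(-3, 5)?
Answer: -3/328 ≈ -0.0091463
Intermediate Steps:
C = 4 (C = -6 + 10 = 4)
s(S, j) = 4 + S (s(S, j) = S + 4 = 4 + S)
V(d, n) = -13/3 (V(d, n) = -7/3 + (-5 - (4 - 3))/3 = -7/3 + (-5 - 1*1)/3 = -7/3 + (-5 - 1)/3 = -7/3 + (⅓)*(-6) = -7/3 - 2 = -13/3)
F(G, m) = -20 - 5*√(G² + m²) (F(G, m) = -5*(√(G² + m²) + 4) = -5*(4 + √(G² + m²)) = -20 - 5*√(G² + m²))
1/(V(-30, -13) + F(L(0), 17)) = 1/(-13/3 + (-20 - 5*√(0² + 17²))) = 1/(-13/3 + (-20 - 5*√(0 + 289))) = 1/(-13/3 + (-20 - 5*√289)) = 1/(-13/3 + (-20 - 5*17)) = 1/(-13/3 + (-20 - 85)) = 1/(-13/3 - 105) = 1/(-328/3) = -3/328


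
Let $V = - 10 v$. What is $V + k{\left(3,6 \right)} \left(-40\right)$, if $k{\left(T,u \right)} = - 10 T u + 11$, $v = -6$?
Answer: $6820$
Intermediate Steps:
$V = 60$ ($V = \left(-10\right) \left(-6\right) = 60$)
$k{\left(T,u \right)} = 11 - 10 T u$ ($k{\left(T,u \right)} = - 10 T u + 11 = 11 - 10 T u$)
$V + k{\left(3,6 \right)} \left(-40\right) = 60 + \left(11 - 30 \cdot 6\right) \left(-40\right) = 60 + \left(11 - 180\right) \left(-40\right) = 60 - -6760 = 60 + 6760 = 6820$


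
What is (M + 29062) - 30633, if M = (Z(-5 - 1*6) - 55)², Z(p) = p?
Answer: 2785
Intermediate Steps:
M = 4356 (M = ((-5 - 1*6) - 55)² = ((-5 - 6) - 55)² = (-11 - 55)² = (-66)² = 4356)
(M + 29062) - 30633 = (4356 + 29062) - 30633 = 33418 - 30633 = 2785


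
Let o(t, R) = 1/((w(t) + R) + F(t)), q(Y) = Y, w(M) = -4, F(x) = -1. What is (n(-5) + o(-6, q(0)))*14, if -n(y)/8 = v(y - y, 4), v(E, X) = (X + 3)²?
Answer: -27454/5 ≈ -5490.8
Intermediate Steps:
v(E, X) = (3 + X)²
n(y) = -392 (n(y) = -8*(3 + 4)² = -8*7² = -8*49 = -392)
o(t, R) = 1/(-5 + R) (o(t, R) = 1/((-4 + R) - 1) = 1/(-5 + R))
(n(-5) + o(-6, q(0)))*14 = (-392 + 1/(-5 + 0))*14 = (-392 + 1/(-5))*14 = (-392 - ⅕)*14 = -1961/5*14 = -27454/5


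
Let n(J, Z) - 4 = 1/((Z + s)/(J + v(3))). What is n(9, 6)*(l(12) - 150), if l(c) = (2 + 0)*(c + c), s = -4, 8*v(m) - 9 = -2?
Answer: -7293/8 ≈ -911.63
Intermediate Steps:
v(m) = 7/8 (v(m) = 9/8 + (⅛)*(-2) = 9/8 - ¼ = 7/8)
l(c) = 4*c (l(c) = 2*(2*c) = 4*c)
n(J, Z) = 4 + (7/8 + J)/(-4 + Z) (n(J, Z) = 4 + 1/((Z - 4)/(J + 7/8)) = 4 + 1/((-4 + Z)/(7/8 + J)) = 4 + (7/8 + J)/(-4 + Z))
n(9, 6)*(l(12) - 150) = ((-121/8 + 9 + 4*6)/(-4 + 6))*(4*12 - 150) = ((-121/8 + 9 + 24)/2)*(48 - 150) = ((½)*(143/8))*(-102) = (143/16)*(-102) = -7293/8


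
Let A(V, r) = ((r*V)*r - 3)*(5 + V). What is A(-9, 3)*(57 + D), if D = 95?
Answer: 51072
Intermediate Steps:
A(V, r) = (-3 + V*r**2)*(5 + V) (A(V, r) = ((V*r)*r - 3)*(5 + V) = (V*r**2 - 3)*(5 + V) = (-3 + V*r**2)*(5 + V))
A(-9, 3)*(57 + D) = (-15 - 3*(-9) + (-9)**2*3**2 + 5*(-9)*3**2)*(57 + 95) = (-15 + 27 + 81*9 + 5*(-9)*9)*152 = (-15 + 27 + 729 - 405)*152 = 336*152 = 51072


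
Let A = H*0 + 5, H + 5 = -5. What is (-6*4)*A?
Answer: -120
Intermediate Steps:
H = -10 (H = -5 - 5 = -10)
A = 5 (A = -10*0 + 5 = 0 + 5 = 5)
(-6*4)*A = -6*4*5 = -24*5 = -120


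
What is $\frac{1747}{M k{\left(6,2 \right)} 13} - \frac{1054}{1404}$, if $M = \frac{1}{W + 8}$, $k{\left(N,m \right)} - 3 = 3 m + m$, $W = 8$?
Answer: $\frac{1503611}{7722} \approx 194.72$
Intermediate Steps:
$k{\left(N,m \right)} = 3 + 4 m$ ($k{\left(N,m \right)} = 3 + \left(3 m + m\right) = 3 + 4 m$)
$M = \frac{1}{16}$ ($M = \frac{1}{8 + 8} = \frac{1}{16} \approx 0.0625$)
$\frac{1747}{M k{\left(6,2 \right)} 13} - \frac{1054}{1404} = \frac{1747}{\frac{3 + 4 \cdot 2}{16} \cdot 13} - \frac{1054}{1404} = \frac{1747}{\frac{3 + 8}{16} \cdot 13} - \frac{527}{702} = \frac{1747}{\frac{1}{16} \cdot 11 \cdot 13} - \frac{527}{702} = \frac{1747}{\frac{11}{16} \cdot 13} - \frac{527}{702} = \frac{1747}{\frac{143}{16}} - \frac{527}{702} = 1747 \cdot \frac{16}{143} - \frac{527}{702} = \frac{27952}{143} - \frac{527}{702} = \frac{1503611}{7722}$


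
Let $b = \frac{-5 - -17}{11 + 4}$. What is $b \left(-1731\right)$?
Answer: $- \frac{6924}{5} \approx -1384.8$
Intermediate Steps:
$b = \frac{4}{5}$ ($b = \frac{-5 + 17}{15} = 12 \cdot \frac{1}{15} = \frac{4}{5} \approx 0.8$)
$b \left(-1731\right) = \frac{4}{5} \left(-1731\right) = - \frac{6924}{5}$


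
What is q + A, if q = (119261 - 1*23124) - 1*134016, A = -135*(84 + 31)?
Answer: -53404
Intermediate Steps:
A = -15525 (A = -135*115 = -15525)
q = -37879 (q = (119261 - 23124) - 134016 = 96137 - 134016 = -37879)
q + A = -37879 - 15525 = -53404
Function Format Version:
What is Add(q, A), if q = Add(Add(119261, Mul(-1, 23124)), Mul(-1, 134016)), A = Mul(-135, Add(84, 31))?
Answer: -53404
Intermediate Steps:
A = -15525 (A = Mul(-135, 115) = -15525)
q = -37879 (q = Add(Add(119261, -23124), -134016) = Add(96137, -134016) = -37879)
Add(q, A) = Add(-37879, -15525) = -53404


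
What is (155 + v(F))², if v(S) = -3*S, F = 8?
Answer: 17161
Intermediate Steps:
(155 + v(F))² = (155 - 3*8)² = (155 - 24)² = 131² = 17161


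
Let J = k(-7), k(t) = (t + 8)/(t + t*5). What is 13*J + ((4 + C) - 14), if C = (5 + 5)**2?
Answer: 3767/42 ≈ 89.690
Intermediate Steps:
k(t) = (8 + t)/(6*t) (k(t) = (8 + t)/(t + 5*t) = (8 + t)/((6*t)) = (8 + t)*(1/(6*t)) = (8 + t)/(6*t))
J = -1/42 (J = (1/6)*(8 - 7)/(-7) = (1/6)*(-1/7)*1 = -1/42 ≈ -0.023810)
C = 100 (C = 10**2 = 100)
13*J + ((4 + C) - 14) = 13*(-1/42) + ((4 + 100) - 14) = -13/42 + (104 - 14) = -13/42 + 90 = 3767/42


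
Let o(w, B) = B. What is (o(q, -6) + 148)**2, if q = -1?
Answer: 20164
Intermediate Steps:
(o(q, -6) + 148)**2 = (-6 + 148)**2 = 142**2 = 20164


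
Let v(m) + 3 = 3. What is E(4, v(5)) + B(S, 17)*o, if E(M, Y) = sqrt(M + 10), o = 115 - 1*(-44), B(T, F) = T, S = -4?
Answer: -636 + sqrt(14) ≈ -632.26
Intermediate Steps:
v(m) = 0 (v(m) = -3 + 3 = 0)
o = 159 (o = 115 + 44 = 159)
E(M, Y) = sqrt(10 + M)
E(4, v(5)) + B(S, 17)*o = sqrt(10 + 4) - 4*159 = sqrt(14) - 636 = -636 + sqrt(14)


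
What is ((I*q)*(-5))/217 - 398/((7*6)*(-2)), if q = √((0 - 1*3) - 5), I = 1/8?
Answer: 199/42 - 5*I*√2/868 ≈ 4.7381 - 0.0081464*I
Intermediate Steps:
I = ⅛ ≈ 0.12500
q = 2*I*√2 (q = √((0 - 3) - 5) = √(-3 - 5) = √(-8) = 2*I*√2 ≈ 2.8284*I)
((I*q)*(-5))/217 - 398/((7*6)*(-2)) = (((2*I*√2)/8)*(-5))/217 - 398/((7*6)*(-2)) = ((I*√2/4)*(-5))*(1/217) - 398/(42*(-2)) = -5*I*√2/4*(1/217) - 398/(-84) = -5*I*√2/868 - 398*(-1/84) = -5*I*√2/868 + 199/42 = 199/42 - 5*I*√2/868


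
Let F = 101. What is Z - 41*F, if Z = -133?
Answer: -4274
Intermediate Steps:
Z - 41*F = -133 - 41*101 = -133 - 4141 = -4274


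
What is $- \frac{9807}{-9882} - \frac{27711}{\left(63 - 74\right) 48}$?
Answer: $\frac{15501011}{289872} \approx 53.475$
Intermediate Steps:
$- \frac{9807}{-9882} - \frac{27711}{\left(63 - 74\right) 48} = \left(-9807\right) \left(- \frac{1}{9882}\right) - \frac{27711}{\left(-11\right) 48} = \frac{3269}{3294} - \frac{27711}{-528} = \frac{3269}{3294} - - \frac{9237}{176} = \frac{3269}{3294} + \frac{9237}{176} = \frac{15501011}{289872}$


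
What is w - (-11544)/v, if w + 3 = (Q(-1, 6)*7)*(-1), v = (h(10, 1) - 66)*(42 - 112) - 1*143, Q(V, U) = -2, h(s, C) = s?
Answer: 17697/1259 ≈ 14.056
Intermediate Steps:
v = 3777 (v = (10 - 66)*(42 - 112) - 1*143 = -56*(-70) - 143 = 3920 - 143 = 3777)
w = 11 (w = -3 - 2*7*(-1) = -3 - 14*(-1) = -3 + 14 = 11)
w - (-11544)/v = 11 - (-11544)/3777 = 11 - 26*(-148/1259) = 11 + 3848/1259 = 17697/1259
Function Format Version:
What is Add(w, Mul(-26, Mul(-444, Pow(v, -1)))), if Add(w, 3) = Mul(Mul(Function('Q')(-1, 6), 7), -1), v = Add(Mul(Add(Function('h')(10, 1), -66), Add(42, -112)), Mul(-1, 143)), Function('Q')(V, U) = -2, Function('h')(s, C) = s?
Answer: Rational(17697, 1259) ≈ 14.056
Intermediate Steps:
v = 3777 (v = Add(Mul(Add(10, -66), Add(42, -112)), Mul(-1, 143)) = Add(Mul(-56, -70), -143) = Add(3920, -143) = 3777)
w = 11 (w = Add(-3, Mul(Mul(-2, 7), -1)) = Add(-3, Mul(-14, -1)) = Add(-3, 14) = 11)
Add(w, Mul(-26, Mul(-444, Pow(v, -1)))) = Add(11, Mul(-26, Mul(-444, Pow(3777, -1)))) = Add(11, Mul(-26, Mul(-444, Rational(1, 3777)))) = Add(11, Mul(-26, Rational(-148, 1259))) = Add(11, Rational(3848, 1259)) = Rational(17697, 1259)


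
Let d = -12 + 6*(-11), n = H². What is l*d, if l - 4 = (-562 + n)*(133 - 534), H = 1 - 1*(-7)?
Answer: -15576756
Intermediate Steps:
H = 8 (H = 1 + 7 = 8)
n = 64 (n = 8² = 64)
d = -78 (d = -12 - 66 = -78)
l = 199702 (l = 4 + (-562 + 64)*(133 - 534) = 4 - 498*(-401) = 4 + 199698 = 199702)
l*d = 199702*(-78) = -15576756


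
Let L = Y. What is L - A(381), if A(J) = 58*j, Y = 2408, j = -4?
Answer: 2640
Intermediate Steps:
A(J) = -232 (A(J) = 58*(-4) = -232)
L = 2408
L - A(381) = 2408 - 1*(-232) = 2408 + 232 = 2640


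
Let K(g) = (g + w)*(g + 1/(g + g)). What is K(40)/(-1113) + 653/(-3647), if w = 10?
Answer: -3056407/1546328 ≈ -1.9766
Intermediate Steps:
K(g) = (10 + g)*(g + 1/(2*g)) (K(g) = (g + 10)*(g + 1/(g + g)) = (10 + g)*(g + 1/(2*g)))
K(40)/(-1113) + 653/(-3647) = (½ + 40² + 5/40 + 10*40)/(-1113) + 653/(-3647) = (½ + 1600 + 5*(1/40) + 400)*(-1/1113) + 653*(-1/3647) = (½ + 1600 + ⅛ + 400)*(-1/1113) - 653/3647 = (16005/8)*(-1/1113) - 653/3647 = -5335/2968 - 653/3647 = -3056407/1546328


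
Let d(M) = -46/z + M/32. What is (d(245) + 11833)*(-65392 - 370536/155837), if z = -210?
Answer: -10136174625047531/13090308 ≈ -7.7433e+8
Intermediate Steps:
d(M) = 23/105 + M/32 (d(M) = -46/(-210) + M/32 = -46*(-1/210) + M*(1/32) = 23/105 + M/32)
(d(245) + 11833)*(-65392 - 370536/155837) = ((23/105 + (1/32)*245) + 11833)*(-65392 - 370536/155837) = ((23/105 + 245/32) + 11833)*(-65392 - 370536*1/155837) = (26461/3360 + 11833)*(-65392 - 370536/155837) = (39785341/3360)*(-10190863640/155837) = -10136174625047531/13090308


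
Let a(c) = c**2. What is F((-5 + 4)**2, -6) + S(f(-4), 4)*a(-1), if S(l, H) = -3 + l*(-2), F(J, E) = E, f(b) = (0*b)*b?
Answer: -9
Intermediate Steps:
f(b) = 0 (f(b) = 0*b = 0)
S(l, H) = -3 - 2*l
F((-5 + 4)**2, -6) + S(f(-4), 4)*a(-1) = -6 + (-3 - 2*0)*(-1)**2 = -6 + (-3 + 0)*1 = -6 - 3*1 = -6 - 3 = -9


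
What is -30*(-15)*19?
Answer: 8550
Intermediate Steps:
-30*(-15)*19 = 450*19 = 8550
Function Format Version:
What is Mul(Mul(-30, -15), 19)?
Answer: 8550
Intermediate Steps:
Mul(Mul(-30, -15), 19) = Mul(450, 19) = 8550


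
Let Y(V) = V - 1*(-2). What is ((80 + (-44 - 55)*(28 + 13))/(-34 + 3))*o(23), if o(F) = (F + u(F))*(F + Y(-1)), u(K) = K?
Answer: 4392816/31 ≈ 1.4170e+5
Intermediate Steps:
Y(V) = 2 + V (Y(V) = V + 2 = 2 + V)
o(F) = 2*F*(1 + F) (o(F) = (F + F)*(F + (2 - 1)) = (2*F)*(F + 1) = (2*F)*(1 + F) = 2*F*(1 + F))
((80 + (-44 - 55)*(28 + 13))/(-34 + 3))*o(23) = ((80 + (-44 - 55)*(28 + 13))/(-34 + 3))*(2*23*(1 + 23)) = ((80 - 99*41)/(-31))*(2*23*24) = ((80 - 4059)*(-1/31))*1104 = -3979*(-1/31)*1104 = (3979/31)*1104 = 4392816/31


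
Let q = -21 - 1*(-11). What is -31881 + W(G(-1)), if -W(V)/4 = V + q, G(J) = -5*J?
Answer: -31861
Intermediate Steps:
q = -10 (q = -21 + 11 = -10)
W(V) = 40 - 4*V (W(V) = -4*(V - 10) = -4*(-10 + V) = 40 - 4*V)
-31881 + W(G(-1)) = -31881 + (40 - (-20)*(-1)) = -31881 + (40 - 4*5) = -31881 + (40 - 20) = -31881 + 20 = -31861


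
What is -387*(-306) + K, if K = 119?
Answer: 118541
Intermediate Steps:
-387*(-306) + K = -387*(-306) + 119 = 118422 + 119 = 118541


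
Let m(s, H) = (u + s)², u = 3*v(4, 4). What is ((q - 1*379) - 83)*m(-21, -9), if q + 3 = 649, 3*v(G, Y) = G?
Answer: 53176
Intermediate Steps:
v(G, Y) = G/3
q = 646 (q = -3 + 649 = 646)
u = 4 (u = 3*((⅓)*4) = 3*(4/3) = 4)
m(s, H) = (4 + s)²
((q - 1*379) - 83)*m(-21, -9) = ((646 - 1*379) - 83)*(4 - 21)² = ((646 - 379) - 83)*(-17)² = (267 - 83)*289 = 184*289 = 53176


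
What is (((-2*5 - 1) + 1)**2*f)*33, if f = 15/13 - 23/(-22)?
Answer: 94350/13 ≈ 7257.7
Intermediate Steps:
f = 629/286 (f = 15*(1/13) - 23*(-1/22) = 15/13 + 23/22 = 629/286 ≈ 2.1993)
(((-2*5 - 1) + 1)**2*f)*33 = (((-2*5 - 1) + 1)**2*(629/286))*33 = (((-10 - 1) + 1)**2*(629/286))*33 = ((-11 + 1)**2*(629/286))*33 = ((-10)**2*(629/286))*33 = (100*(629/286))*33 = (31450/143)*33 = 94350/13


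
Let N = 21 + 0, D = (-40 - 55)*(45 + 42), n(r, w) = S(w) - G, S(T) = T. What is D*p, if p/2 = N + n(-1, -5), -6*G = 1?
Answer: -267235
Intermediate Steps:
G = -⅙ (G = -⅙*1 = -⅙ ≈ -0.16667)
n(r, w) = ⅙ + w (n(r, w) = w - 1*(-⅙) = w + ⅙ = ⅙ + w)
D = -8265 (D = -95*87 = -8265)
N = 21
p = 97/3 (p = 2*(21 + (⅙ - 5)) = 2*(21 - 29/6) = 2*(97/6) = 97/3 ≈ 32.333)
D*p = -8265*97/3 = -267235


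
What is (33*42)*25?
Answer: 34650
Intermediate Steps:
(33*42)*25 = 1386*25 = 34650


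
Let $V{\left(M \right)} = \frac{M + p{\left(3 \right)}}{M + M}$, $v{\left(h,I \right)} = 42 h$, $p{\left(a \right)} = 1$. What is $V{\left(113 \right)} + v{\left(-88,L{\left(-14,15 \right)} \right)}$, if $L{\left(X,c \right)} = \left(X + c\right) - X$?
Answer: $- \frac{417591}{113} \approx -3695.5$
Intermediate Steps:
$L{\left(X,c \right)} = c$
$V{\left(M \right)} = \frac{1 + M}{2 M}$ ($V{\left(M \right)} = \frac{M + 1}{M + M} = \frac{1 + M}{2 M}$)
$V{\left(113 \right)} + v{\left(-88,L{\left(-14,15 \right)} \right)} = \frac{1 + 113}{2 \cdot 113} + 42 \left(-88\right) = \frac{1}{2} \cdot \frac{1}{113} \cdot 114 - 3696 = \frac{57}{113} - 3696 = - \frac{417591}{113}$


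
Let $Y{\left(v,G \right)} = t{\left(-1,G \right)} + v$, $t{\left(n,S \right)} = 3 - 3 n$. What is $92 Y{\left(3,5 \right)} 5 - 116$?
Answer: $4024$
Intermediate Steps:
$Y{\left(v,G \right)} = 6 + v$ ($Y{\left(v,G \right)} = \left(3 - -3\right) + v = \left(3 + 3\right) + v = 6 + v$)
$92 Y{\left(3,5 \right)} 5 - 116 = 92 \left(6 + 3\right) 5 - 116 = 92 \cdot 9 \cdot 5 - 116 = 92 \cdot 45 - 116 = 4140 - 116 = 4024$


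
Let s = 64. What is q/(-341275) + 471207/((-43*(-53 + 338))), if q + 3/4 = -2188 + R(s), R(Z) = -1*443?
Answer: -3897670711/101389700 ≈ -38.442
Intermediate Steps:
R(Z) = -443
q = -10527/4 (q = -¾ + (-2188 - 443) = -¾ - 2631 = -10527/4 ≈ -2631.8)
q/(-341275) + 471207/((-43*(-53 + 338))) = -10527/4/(-341275) + 471207/((-43*(-53 + 338))) = -10527/4*(-1/341275) + 471207/((-43*285)) = 957/124100 + 471207/(-12255) = 957/124100 + 471207*(-1/12255) = 957/124100 - 157069/4085 = -3897670711/101389700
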